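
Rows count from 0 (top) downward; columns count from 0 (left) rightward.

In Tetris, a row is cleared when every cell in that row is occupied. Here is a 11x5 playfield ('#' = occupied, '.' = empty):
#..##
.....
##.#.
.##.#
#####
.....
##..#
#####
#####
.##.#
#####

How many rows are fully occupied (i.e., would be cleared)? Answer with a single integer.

Answer: 4

Derivation:
Check each row:
  row 0: 2 empty cells -> not full
  row 1: 5 empty cells -> not full
  row 2: 2 empty cells -> not full
  row 3: 2 empty cells -> not full
  row 4: 0 empty cells -> FULL (clear)
  row 5: 5 empty cells -> not full
  row 6: 2 empty cells -> not full
  row 7: 0 empty cells -> FULL (clear)
  row 8: 0 empty cells -> FULL (clear)
  row 9: 2 empty cells -> not full
  row 10: 0 empty cells -> FULL (clear)
Total rows cleared: 4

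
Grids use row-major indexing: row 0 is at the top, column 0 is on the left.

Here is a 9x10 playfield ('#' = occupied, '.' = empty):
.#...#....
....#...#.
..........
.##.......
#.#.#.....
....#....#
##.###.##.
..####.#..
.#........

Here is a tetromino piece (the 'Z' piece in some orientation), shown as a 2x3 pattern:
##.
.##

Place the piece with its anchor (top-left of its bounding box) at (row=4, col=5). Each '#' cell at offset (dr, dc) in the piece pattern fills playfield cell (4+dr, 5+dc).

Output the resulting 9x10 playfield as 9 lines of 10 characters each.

Fill (4+0,5+0) = (4,5)
Fill (4+0,5+1) = (4,6)
Fill (4+1,5+1) = (5,6)
Fill (4+1,5+2) = (5,7)

Answer: .#...#....
....#...#.
..........
.##.......
#.#.###...
....#.##.#
##.###.##.
..####.#..
.#........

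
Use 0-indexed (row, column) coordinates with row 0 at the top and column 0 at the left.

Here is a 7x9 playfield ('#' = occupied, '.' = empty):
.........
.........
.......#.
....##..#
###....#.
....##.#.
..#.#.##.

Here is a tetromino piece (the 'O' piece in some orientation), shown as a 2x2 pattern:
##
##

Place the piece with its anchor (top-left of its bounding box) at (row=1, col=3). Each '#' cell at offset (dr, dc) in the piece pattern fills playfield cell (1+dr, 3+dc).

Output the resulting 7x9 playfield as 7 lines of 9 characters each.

Fill (1+0,3+0) = (1,3)
Fill (1+0,3+1) = (1,4)
Fill (1+1,3+0) = (2,3)
Fill (1+1,3+1) = (2,4)

Answer: .........
...##....
...##..#.
....##..#
###....#.
....##.#.
..#.#.##.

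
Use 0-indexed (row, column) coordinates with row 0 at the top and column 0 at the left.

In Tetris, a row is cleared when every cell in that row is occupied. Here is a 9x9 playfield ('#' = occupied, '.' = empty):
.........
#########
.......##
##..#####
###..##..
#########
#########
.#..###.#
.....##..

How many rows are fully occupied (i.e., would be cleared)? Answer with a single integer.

Check each row:
  row 0: 9 empty cells -> not full
  row 1: 0 empty cells -> FULL (clear)
  row 2: 7 empty cells -> not full
  row 3: 2 empty cells -> not full
  row 4: 4 empty cells -> not full
  row 5: 0 empty cells -> FULL (clear)
  row 6: 0 empty cells -> FULL (clear)
  row 7: 4 empty cells -> not full
  row 8: 7 empty cells -> not full
Total rows cleared: 3

Answer: 3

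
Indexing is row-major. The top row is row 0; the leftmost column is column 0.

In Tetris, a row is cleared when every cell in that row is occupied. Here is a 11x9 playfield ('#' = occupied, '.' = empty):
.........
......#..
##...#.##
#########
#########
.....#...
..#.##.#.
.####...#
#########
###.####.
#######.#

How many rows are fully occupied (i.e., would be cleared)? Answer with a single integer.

Check each row:
  row 0: 9 empty cells -> not full
  row 1: 8 empty cells -> not full
  row 2: 4 empty cells -> not full
  row 3: 0 empty cells -> FULL (clear)
  row 4: 0 empty cells -> FULL (clear)
  row 5: 8 empty cells -> not full
  row 6: 5 empty cells -> not full
  row 7: 4 empty cells -> not full
  row 8: 0 empty cells -> FULL (clear)
  row 9: 2 empty cells -> not full
  row 10: 1 empty cell -> not full
Total rows cleared: 3

Answer: 3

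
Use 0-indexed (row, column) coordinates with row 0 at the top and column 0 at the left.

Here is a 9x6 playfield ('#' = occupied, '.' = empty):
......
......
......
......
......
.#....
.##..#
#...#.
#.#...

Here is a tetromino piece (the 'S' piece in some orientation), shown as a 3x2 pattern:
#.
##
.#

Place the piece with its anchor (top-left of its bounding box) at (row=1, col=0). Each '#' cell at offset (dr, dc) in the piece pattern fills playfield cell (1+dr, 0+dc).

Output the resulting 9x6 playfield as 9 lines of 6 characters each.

Answer: ......
#.....
##....
.#....
......
.#....
.##..#
#...#.
#.#...

Derivation:
Fill (1+0,0+0) = (1,0)
Fill (1+1,0+0) = (2,0)
Fill (1+1,0+1) = (2,1)
Fill (1+2,0+1) = (3,1)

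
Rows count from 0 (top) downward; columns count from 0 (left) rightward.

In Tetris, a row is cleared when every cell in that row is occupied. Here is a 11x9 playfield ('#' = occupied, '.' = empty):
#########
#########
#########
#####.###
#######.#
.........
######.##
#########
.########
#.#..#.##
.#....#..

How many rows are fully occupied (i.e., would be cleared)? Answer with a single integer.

Answer: 4

Derivation:
Check each row:
  row 0: 0 empty cells -> FULL (clear)
  row 1: 0 empty cells -> FULL (clear)
  row 2: 0 empty cells -> FULL (clear)
  row 3: 1 empty cell -> not full
  row 4: 1 empty cell -> not full
  row 5: 9 empty cells -> not full
  row 6: 1 empty cell -> not full
  row 7: 0 empty cells -> FULL (clear)
  row 8: 1 empty cell -> not full
  row 9: 4 empty cells -> not full
  row 10: 7 empty cells -> not full
Total rows cleared: 4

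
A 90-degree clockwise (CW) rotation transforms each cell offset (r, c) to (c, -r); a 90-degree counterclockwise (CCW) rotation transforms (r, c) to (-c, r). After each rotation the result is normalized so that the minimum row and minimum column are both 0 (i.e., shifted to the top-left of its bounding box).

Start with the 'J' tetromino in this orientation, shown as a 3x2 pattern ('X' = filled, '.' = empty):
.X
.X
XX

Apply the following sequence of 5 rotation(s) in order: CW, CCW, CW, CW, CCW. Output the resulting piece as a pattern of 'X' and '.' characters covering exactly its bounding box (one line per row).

Start:
.X
.X
XX
After rotation 1 (CW):
X..
XXX
After rotation 2 (CCW):
.X
.X
XX
After rotation 3 (CW):
X..
XXX
After rotation 4 (CW):
XX
X.
X.
After rotation 5 (CCW):
X..
XXX

Answer: X..
XXX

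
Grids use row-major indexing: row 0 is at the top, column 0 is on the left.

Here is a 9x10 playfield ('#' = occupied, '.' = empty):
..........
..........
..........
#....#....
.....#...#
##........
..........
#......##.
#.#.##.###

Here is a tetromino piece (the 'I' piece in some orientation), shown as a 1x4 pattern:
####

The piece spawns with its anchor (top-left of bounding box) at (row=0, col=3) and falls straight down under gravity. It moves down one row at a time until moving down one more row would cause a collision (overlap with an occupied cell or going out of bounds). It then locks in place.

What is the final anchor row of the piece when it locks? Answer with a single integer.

Answer: 2

Derivation:
Spawn at (row=0, col=3). Try each row:
  row 0: fits
  row 1: fits
  row 2: fits
  row 3: blocked -> lock at row 2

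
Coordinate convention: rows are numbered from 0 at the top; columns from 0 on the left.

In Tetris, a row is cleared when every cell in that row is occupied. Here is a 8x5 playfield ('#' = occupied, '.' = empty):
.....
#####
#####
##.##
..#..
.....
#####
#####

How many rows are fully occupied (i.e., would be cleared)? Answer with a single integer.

Answer: 4

Derivation:
Check each row:
  row 0: 5 empty cells -> not full
  row 1: 0 empty cells -> FULL (clear)
  row 2: 0 empty cells -> FULL (clear)
  row 3: 1 empty cell -> not full
  row 4: 4 empty cells -> not full
  row 5: 5 empty cells -> not full
  row 6: 0 empty cells -> FULL (clear)
  row 7: 0 empty cells -> FULL (clear)
Total rows cleared: 4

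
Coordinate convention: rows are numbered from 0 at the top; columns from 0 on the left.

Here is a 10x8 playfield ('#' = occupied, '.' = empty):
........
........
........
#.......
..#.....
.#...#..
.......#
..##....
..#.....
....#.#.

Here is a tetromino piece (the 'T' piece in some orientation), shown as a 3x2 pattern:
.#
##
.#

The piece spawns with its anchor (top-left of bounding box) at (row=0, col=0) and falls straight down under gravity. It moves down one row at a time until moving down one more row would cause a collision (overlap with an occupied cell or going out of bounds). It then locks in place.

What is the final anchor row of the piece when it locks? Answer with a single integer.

Spawn at (row=0, col=0). Try each row:
  row 0: fits
  row 1: fits
  row 2: blocked -> lock at row 1

Answer: 1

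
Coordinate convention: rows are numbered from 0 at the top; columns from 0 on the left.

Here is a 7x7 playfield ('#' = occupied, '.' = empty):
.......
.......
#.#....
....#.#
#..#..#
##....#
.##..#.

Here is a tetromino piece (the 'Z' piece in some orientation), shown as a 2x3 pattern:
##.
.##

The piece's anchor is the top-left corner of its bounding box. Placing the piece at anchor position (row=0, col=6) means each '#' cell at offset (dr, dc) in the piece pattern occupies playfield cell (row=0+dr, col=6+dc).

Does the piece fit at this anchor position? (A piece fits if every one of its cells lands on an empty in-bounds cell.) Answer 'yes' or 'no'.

Check each piece cell at anchor (0, 6):
  offset (0,0) -> (0,6): empty -> OK
  offset (0,1) -> (0,7): out of bounds -> FAIL
  offset (1,1) -> (1,7): out of bounds -> FAIL
  offset (1,2) -> (1,8): out of bounds -> FAIL
All cells valid: no

Answer: no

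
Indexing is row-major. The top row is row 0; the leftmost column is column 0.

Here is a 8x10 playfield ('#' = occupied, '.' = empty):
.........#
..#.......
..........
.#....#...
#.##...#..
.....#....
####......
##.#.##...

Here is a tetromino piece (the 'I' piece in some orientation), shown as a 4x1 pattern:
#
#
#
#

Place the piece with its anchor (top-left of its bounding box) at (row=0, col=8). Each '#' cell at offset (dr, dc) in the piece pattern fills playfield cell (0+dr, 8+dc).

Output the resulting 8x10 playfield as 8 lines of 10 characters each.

Answer: ........##
..#.....#.
........#.
.#....#.#.
#.##...#..
.....#....
####......
##.#.##...

Derivation:
Fill (0+0,8+0) = (0,8)
Fill (0+1,8+0) = (1,8)
Fill (0+2,8+0) = (2,8)
Fill (0+3,8+0) = (3,8)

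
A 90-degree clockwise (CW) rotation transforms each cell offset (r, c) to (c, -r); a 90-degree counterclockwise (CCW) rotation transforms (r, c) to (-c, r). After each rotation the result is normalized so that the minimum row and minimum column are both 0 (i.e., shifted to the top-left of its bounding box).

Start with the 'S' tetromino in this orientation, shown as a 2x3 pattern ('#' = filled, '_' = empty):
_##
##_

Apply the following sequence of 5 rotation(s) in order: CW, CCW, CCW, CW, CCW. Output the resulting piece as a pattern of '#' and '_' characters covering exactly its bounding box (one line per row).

Answer: #_
##
_#

Derivation:
Start:
_##
##_
After rotation 1 (CW):
#_
##
_#
After rotation 2 (CCW):
_##
##_
After rotation 3 (CCW):
#_
##
_#
After rotation 4 (CW):
_##
##_
After rotation 5 (CCW):
#_
##
_#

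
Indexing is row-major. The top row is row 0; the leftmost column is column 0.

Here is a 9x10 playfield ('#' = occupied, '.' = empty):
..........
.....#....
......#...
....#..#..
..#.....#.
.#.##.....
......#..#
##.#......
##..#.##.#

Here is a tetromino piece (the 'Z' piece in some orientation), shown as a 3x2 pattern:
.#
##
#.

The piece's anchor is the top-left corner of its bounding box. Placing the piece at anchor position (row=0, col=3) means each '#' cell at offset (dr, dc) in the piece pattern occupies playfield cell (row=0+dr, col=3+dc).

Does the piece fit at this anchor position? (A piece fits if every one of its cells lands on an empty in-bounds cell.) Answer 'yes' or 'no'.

Check each piece cell at anchor (0, 3):
  offset (0,1) -> (0,4): empty -> OK
  offset (1,0) -> (1,3): empty -> OK
  offset (1,1) -> (1,4): empty -> OK
  offset (2,0) -> (2,3): empty -> OK
All cells valid: yes

Answer: yes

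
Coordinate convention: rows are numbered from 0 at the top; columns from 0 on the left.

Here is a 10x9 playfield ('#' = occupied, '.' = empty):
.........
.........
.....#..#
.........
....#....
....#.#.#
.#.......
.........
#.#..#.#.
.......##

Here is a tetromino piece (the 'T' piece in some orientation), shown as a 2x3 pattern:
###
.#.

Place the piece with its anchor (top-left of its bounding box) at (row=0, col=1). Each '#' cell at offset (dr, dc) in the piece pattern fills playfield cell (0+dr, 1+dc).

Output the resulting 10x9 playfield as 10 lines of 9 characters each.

Answer: .###.....
..#......
.....#..#
.........
....#....
....#.#.#
.#.......
.........
#.#..#.#.
.......##

Derivation:
Fill (0+0,1+0) = (0,1)
Fill (0+0,1+1) = (0,2)
Fill (0+0,1+2) = (0,3)
Fill (0+1,1+1) = (1,2)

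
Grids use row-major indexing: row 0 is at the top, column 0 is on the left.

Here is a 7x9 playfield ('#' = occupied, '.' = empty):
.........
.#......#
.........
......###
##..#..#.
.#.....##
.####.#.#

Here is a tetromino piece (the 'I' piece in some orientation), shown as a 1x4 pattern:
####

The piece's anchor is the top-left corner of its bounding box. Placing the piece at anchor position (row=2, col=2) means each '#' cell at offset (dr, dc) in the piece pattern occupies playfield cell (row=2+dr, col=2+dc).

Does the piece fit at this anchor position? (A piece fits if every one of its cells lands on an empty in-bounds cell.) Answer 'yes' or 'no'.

Check each piece cell at anchor (2, 2):
  offset (0,0) -> (2,2): empty -> OK
  offset (0,1) -> (2,3): empty -> OK
  offset (0,2) -> (2,4): empty -> OK
  offset (0,3) -> (2,5): empty -> OK
All cells valid: yes

Answer: yes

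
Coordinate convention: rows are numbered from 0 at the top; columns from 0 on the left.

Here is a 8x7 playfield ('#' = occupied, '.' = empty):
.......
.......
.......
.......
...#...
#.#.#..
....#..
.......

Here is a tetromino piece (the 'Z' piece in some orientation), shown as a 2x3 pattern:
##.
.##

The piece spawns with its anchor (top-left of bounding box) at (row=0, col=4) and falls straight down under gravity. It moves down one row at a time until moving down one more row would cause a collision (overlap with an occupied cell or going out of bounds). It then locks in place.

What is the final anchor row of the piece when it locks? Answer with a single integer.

Answer: 4

Derivation:
Spawn at (row=0, col=4). Try each row:
  row 0: fits
  row 1: fits
  row 2: fits
  row 3: fits
  row 4: fits
  row 5: blocked -> lock at row 4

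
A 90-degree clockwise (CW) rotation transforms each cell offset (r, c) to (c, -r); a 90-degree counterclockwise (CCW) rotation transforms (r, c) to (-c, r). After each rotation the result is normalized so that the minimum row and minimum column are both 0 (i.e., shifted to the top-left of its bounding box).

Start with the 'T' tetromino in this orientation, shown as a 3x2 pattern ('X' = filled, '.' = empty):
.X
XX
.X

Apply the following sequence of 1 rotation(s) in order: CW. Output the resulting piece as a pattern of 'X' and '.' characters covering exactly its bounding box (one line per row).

Answer: .X.
XXX

Derivation:
Start:
.X
XX
.X
After rotation 1 (CW):
.X.
XXX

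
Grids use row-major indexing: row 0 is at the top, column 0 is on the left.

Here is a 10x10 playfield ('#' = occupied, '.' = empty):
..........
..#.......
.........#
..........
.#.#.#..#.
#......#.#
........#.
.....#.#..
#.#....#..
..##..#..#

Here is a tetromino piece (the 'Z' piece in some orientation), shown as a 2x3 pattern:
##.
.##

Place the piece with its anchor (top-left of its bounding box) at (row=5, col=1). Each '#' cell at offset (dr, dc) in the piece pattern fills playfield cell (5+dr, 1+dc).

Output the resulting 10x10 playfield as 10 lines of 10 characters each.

Answer: ..........
..#.......
.........#
..........
.#.#.#..#.
###....#.#
..##....#.
.....#.#..
#.#....#..
..##..#..#

Derivation:
Fill (5+0,1+0) = (5,1)
Fill (5+0,1+1) = (5,2)
Fill (5+1,1+1) = (6,2)
Fill (5+1,1+2) = (6,3)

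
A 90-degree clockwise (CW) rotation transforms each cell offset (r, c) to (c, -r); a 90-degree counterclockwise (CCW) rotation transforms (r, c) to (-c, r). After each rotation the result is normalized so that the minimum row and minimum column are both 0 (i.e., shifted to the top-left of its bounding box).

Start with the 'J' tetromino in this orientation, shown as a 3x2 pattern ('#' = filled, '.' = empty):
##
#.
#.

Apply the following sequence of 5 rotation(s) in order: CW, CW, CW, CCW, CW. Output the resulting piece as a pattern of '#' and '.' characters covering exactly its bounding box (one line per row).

Start:
##
#.
#.
After rotation 1 (CW):
###
..#
After rotation 2 (CW):
.#
.#
##
After rotation 3 (CW):
#..
###
After rotation 4 (CCW):
.#
.#
##
After rotation 5 (CW):
#..
###

Answer: #..
###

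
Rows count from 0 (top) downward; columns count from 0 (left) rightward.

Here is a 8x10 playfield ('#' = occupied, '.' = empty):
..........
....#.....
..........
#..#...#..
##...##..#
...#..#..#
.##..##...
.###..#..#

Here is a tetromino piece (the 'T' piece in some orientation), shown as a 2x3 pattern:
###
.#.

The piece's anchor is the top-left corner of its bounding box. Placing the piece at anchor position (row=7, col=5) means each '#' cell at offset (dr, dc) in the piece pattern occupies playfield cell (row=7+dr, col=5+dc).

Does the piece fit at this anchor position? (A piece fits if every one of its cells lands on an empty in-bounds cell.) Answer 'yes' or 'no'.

Answer: no

Derivation:
Check each piece cell at anchor (7, 5):
  offset (0,0) -> (7,5): empty -> OK
  offset (0,1) -> (7,6): occupied ('#') -> FAIL
  offset (0,2) -> (7,7): empty -> OK
  offset (1,1) -> (8,6): out of bounds -> FAIL
All cells valid: no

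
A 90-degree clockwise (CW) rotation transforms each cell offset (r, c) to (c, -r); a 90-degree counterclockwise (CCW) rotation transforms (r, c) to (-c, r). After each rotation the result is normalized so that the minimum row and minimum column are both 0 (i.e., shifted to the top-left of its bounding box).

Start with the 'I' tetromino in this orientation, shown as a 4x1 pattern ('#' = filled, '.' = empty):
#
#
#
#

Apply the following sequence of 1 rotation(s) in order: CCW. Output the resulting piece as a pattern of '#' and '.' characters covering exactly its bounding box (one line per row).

Answer: ####

Derivation:
Start:
#
#
#
#
After rotation 1 (CCW):
####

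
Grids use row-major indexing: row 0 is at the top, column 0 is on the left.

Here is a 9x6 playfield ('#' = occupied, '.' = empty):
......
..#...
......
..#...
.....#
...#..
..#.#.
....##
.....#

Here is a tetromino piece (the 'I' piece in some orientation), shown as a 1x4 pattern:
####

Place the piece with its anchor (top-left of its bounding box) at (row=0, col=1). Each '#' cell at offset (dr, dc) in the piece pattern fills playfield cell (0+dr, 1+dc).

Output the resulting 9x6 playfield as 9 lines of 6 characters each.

Answer: .####.
..#...
......
..#...
.....#
...#..
..#.#.
....##
.....#

Derivation:
Fill (0+0,1+0) = (0,1)
Fill (0+0,1+1) = (0,2)
Fill (0+0,1+2) = (0,3)
Fill (0+0,1+3) = (0,4)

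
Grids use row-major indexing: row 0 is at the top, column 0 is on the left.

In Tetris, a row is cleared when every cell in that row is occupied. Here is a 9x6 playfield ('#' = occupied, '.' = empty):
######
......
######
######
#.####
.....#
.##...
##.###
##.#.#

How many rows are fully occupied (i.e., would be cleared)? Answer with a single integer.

Check each row:
  row 0: 0 empty cells -> FULL (clear)
  row 1: 6 empty cells -> not full
  row 2: 0 empty cells -> FULL (clear)
  row 3: 0 empty cells -> FULL (clear)
  row 4: 1 empty cell -> not full
  row 5: 5 empty cells -> not full
  row 6: 4 empty cells -> not full
  row 7: 1 empty cell -> not full
  row 8: 2 empty cells -> not full
Total rows cleared: 3

Answer: 3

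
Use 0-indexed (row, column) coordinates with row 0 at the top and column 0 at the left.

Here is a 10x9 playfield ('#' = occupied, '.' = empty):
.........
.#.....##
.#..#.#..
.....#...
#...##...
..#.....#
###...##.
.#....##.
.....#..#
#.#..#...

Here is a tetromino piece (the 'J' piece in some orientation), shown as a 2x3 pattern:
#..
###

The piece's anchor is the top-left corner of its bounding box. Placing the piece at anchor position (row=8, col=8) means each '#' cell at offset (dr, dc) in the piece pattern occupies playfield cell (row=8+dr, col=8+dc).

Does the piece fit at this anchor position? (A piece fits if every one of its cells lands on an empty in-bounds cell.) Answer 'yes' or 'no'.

Answer: no

Derivation:
Check each piece cell at anchor (8, 8):
  offset (0,0) -> (8,8): occupied ('#') -> FAIL
  offset (1,0) -> (9,8): empty -> OK
  offset (1,1) -> (9,9): out of bounds -> FAIL
  offset (1,2) -> (9,10): out of bounds -> FAIL
All cells valid: no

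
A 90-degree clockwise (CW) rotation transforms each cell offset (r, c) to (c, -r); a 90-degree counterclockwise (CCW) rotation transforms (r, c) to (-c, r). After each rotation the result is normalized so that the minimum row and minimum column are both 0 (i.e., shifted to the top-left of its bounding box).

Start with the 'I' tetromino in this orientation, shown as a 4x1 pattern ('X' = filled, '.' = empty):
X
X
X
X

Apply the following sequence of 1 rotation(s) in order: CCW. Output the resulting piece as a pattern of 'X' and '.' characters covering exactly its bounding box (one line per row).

Answer: XXXX

Derivation:
Start:
X
X
X
X
After rotation 1 (CCW):
XXXX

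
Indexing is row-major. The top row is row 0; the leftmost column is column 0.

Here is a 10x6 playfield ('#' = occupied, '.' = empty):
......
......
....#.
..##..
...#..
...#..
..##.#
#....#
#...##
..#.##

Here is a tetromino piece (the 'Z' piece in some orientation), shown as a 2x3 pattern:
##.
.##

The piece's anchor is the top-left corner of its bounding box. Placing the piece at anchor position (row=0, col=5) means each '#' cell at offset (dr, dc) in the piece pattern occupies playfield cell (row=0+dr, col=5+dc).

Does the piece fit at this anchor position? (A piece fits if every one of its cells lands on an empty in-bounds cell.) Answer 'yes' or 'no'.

Answer: no

Derivation:
Check each piece cell at anchor (0, 5):
  offset (0,0) -> (0,5): empty -> OK
  offset (0,1) -> (0,6): out of bounds -> FAIL
  offset (1,1) -> (1,6): out of bounds -> FAIL
  offset (1,2) -> (1,7): out of bounds -> FAIL
All cells valid: no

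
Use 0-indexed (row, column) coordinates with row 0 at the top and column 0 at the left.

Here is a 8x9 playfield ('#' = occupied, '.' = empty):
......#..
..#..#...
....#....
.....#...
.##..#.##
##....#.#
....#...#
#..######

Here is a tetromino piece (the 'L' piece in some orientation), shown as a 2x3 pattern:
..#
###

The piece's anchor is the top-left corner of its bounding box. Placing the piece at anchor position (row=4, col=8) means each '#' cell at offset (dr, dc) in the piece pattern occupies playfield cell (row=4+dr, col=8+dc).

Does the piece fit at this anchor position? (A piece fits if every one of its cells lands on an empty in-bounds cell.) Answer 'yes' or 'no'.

Check each piece cell at anchor (4, 8):
  offset (0,2) -> (4,10): out of bounds -> FAIL
  offset (1,0) -> (5,8): occupied ('#') -> FAIL
  offset (1,1) -> (5,9): out of bounds -> FAIL
  offset (1,2) -> (5,10): out of bounds -> FAIL
All cells valid: no

Answer: no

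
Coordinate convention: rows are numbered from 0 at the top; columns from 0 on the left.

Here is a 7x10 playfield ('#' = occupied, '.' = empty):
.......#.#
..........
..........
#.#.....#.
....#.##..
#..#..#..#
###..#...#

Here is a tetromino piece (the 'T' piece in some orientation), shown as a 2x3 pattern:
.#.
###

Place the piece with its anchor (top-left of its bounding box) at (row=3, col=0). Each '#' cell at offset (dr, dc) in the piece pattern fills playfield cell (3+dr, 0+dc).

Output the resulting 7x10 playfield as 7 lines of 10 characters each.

Fill (3+0,0+1) = (3,1)
Fill (3+1,0+0) = (4,0)
Fill (3+1,0+1) = (4,1)
Fill (3+1,0+2) = (4,2)

Answer: .......#.#
..........
..........
###.....#.
###.#.##..
#..#..#..#
###..#...#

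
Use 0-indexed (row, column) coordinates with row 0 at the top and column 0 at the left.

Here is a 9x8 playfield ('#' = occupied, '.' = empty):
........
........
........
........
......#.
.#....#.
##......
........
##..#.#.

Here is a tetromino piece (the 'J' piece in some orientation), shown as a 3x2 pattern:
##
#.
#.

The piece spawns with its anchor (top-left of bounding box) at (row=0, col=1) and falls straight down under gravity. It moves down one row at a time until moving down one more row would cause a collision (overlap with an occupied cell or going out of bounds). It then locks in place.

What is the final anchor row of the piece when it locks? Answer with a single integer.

Answer: 2

Derivation:
Spawn at (row=0, col=1). Try each row:
  row 0: fits
  row 1: fits
  row 2: fits
  row 3: blocked -> lock at row 2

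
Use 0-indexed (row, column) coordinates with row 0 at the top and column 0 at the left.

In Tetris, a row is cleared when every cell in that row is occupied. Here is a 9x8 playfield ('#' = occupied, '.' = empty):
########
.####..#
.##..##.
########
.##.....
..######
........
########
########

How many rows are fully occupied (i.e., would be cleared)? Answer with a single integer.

Check each row:
  row 0: 0 empty cells -> FULL (clear)
  row 1: 3 empty cells -> not full
  row 2: 4 empty cells -> not full
  row 3: 0 empty cells -> FULL (clear)
  row 4: 6 empty cells -> not full
  row 5: 2 empty cells -> not full
  row 6: 8 empty cells -> not full
  row 7: 0 empty cells -> FULL (clear)
  row 8: 0 empty cells -> FULL (clear)
Total rows cleared: 4

Answer: 4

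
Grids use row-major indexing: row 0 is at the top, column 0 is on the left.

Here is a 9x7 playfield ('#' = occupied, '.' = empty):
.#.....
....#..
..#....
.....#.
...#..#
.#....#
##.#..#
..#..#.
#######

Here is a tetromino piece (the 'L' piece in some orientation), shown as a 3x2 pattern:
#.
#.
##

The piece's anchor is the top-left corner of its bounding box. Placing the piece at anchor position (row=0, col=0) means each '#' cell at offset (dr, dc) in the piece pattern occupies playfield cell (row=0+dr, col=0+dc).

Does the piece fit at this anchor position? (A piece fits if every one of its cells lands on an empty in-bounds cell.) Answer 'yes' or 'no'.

Check each piece cell at anchor (0, 0):
  offset (0,0) -> (0,0): empty -> OK
  offset (1,0) -> (1,0): empty -> OK
  offset (2,0) -> (2,0): empty -> OK
  offset (2,1) -> (2,1): empty -> OK
All cells valid: yes

Answer: yes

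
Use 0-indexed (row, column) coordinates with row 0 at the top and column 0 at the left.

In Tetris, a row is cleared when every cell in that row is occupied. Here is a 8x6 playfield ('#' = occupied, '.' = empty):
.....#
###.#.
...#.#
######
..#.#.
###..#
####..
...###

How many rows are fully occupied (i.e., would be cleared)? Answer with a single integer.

Check each row:
  row 0: 5 empty cells -> not full
  row 1: 2 empty cells -> not full
  row 2: 4 empty cells -> not full
  row 3: 0 empty cells -> FULL (clear)
  row 4: 4 empty cells -> not full
  row 5: 2 empty cells -> not full
  row 6: 2 empty cells -> not full
  row 7: 3 empty cells -> not full
Total rows cleared: 1

Answer: 1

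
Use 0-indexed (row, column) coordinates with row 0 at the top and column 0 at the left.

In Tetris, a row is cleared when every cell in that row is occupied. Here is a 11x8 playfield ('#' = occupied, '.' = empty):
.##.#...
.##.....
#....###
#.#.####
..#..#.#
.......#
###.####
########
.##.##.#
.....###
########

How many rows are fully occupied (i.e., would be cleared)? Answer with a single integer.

Check each row:
  row 0: 5 empty cells -> not full
  row 1: 6 empty cells -> not full
  row 2: 4 empty cells -> not full
  row 3: 2 empty cells -> not full
  row 4: 5 empty cells -> not full
  row 5: 7 empty cells -> not full
  row 6: 1 empty cell -> not full
  row 7: 0 empty cells -> FULL (clear)
  row 8: 3 empty cells -> not full
  row 9: 5 empty cells -> not full
  row 10: 0 empty cells -> FULL (clear)
Total rows cleared: 2

Answer: 2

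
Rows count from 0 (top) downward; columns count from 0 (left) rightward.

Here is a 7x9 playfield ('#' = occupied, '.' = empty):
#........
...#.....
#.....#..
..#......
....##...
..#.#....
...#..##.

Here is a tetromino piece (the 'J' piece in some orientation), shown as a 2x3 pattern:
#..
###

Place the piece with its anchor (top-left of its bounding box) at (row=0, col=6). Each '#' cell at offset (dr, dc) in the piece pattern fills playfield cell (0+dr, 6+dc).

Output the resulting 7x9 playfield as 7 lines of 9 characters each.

Answer: #.....#..
...#..###
#.....#..
..#......
....##...
..#.#....
...#..##.

Derivation:
Fill (0+0,6+0) = (0,6)
Fill (0+1,6+0) = (1,6)
Fill (0+1,6+1) = (1,7)
Fill (0+1,6+2) = (1,8)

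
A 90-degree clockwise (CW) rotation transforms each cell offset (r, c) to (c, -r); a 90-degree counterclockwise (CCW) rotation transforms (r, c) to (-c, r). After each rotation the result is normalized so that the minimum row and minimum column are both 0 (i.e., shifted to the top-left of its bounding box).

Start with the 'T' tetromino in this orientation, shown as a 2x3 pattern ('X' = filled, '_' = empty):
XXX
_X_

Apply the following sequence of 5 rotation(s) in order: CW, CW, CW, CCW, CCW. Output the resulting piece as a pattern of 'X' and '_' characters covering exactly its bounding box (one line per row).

Start:
XXX
_X_
After rotation 1 (CW):
_X
XX
_X
After rotation 2 (CW):
_X_
XXX
After rotation 3 (CW):
X_
XX
X_
After rotation 4 (CCW):
_X_
XXX
After rotation 5 (CCW):
_X
XX
_X

Answer: _X
XX
_X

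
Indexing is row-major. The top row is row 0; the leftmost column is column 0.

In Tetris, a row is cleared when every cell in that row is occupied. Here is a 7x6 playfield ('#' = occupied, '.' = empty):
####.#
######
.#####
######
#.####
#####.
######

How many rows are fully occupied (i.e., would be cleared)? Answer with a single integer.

Check each row:
  row 0: 1 empty cell -> not full
  row 1: 0 empty cells -> FULL (clear)
  row 2: 1 empty cell -> not full
  row 3: 0 empty cells -> FULL (clear)
  row 4: 1 empty cell -> not full
  row 5: 1 empty cell -> not full
  row 6: 0 empty cells -> FULL (clear)
Total rows cleared: 3

Answer: 3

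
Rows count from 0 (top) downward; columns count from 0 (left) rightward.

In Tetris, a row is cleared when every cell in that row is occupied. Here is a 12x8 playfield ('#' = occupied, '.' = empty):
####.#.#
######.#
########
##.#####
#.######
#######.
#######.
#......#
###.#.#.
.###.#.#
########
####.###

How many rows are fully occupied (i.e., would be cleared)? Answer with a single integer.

Check each row:
  row 0: 2 empty cells -> not full
  row 1: 1 empty cell -> not full
  row 2: 0 empty cells -> FULL (clear)
  row 3: 1 empty cell -> not full
  row 4: 1 empty cell -> not full
  row 5: 1 empty cell -> not full
  row 6: 1 empty cell -> not full
  row 7: 6 empty cells -> not full
  row 8: 3 empty cells -> not full
  row 9: 3 empty cells -> not full
  row 10: 0 empty cells -> FULL (clear)
  row 11: 1 empty cell -> not full
Total rows cleared: 2

Answer: 2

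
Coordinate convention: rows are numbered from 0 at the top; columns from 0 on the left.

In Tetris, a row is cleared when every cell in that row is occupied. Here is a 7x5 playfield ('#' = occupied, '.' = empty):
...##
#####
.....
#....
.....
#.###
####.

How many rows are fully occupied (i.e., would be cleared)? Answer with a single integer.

Check each row:
  row 0: 3 empty cells -> not full
  row 1: 0 empty cells -> FULL (clear)
  row 2: 5 empty cells -> not full
  row 3: 4 empty cells -> not full
  row 4: 5 empty cells -> not full
  row 5: 1 empty cell -> not full
  row 6: 1 empty cell -> not full
Total rows cleared: 1

Answer: 1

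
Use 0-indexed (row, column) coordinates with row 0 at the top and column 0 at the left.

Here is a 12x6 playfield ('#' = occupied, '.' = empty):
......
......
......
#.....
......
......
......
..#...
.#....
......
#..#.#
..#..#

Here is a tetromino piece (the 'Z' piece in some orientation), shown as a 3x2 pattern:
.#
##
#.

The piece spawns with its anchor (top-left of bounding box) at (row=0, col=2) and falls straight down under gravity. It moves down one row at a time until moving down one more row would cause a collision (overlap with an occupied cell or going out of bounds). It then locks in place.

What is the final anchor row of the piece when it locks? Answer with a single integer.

Spawn at (row=0, col=2). Try each row:
  row 0: fits
  row 1: fits
  row 2: fits
  row 3: fits
  row 4: fits
  row 5: blocked -> lock at row 4

Answer: 4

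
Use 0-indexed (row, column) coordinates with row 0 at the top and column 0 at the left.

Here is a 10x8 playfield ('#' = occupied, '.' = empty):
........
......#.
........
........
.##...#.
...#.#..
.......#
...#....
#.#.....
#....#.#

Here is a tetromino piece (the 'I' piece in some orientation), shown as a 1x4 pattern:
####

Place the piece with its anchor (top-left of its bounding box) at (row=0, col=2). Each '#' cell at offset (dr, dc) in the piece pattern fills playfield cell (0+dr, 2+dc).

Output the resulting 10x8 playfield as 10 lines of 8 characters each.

Answer: ..####..
......#.
........
........
.##...#.
...#.#..
.......#
...#....
#.#.....
#....#.#

Derivation:
Fill (0+0,2+0) = (0,2)
Fill (0+0,2+1) = (0,3)
Fill (0+0,2+2) = (0,4)
Fill (0+0,2+3) = (0,5)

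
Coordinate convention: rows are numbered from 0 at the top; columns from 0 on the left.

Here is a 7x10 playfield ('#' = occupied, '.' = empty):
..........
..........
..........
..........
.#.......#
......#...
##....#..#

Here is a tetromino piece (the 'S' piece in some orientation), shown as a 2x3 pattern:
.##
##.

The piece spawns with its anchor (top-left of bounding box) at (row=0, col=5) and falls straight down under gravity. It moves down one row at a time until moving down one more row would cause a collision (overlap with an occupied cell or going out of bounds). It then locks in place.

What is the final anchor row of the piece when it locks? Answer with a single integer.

Spawn at (row=0, col=5). Try each row:
  row 0: fits
  row 1: fits
  row 2: fits
  row 3: fits
  row 4: blocked -> lock at row 3

Answer: 3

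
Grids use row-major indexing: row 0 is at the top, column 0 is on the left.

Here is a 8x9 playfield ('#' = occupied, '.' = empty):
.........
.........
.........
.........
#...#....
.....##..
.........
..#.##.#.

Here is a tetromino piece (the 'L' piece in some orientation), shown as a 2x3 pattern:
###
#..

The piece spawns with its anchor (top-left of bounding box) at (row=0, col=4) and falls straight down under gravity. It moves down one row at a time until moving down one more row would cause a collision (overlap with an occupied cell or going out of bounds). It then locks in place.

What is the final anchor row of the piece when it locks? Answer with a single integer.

Answer: 2

Derivation:
Spawn at (row=0, col=4). Try each row:
  row 0: fits
  row 1: fits
  row 2: fits
  row 3: blocked -> lock at row 2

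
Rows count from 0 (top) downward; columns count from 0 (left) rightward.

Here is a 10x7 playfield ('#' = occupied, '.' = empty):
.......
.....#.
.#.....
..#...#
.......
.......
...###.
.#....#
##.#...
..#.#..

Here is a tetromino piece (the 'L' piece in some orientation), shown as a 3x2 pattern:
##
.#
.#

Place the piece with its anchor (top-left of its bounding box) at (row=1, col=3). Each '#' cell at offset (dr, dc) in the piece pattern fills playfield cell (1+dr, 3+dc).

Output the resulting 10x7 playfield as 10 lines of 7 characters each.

Fill (1+0,3+0) = (1,3)
Fill (1+0,3+1) = (1,4)
Fill (1+1,3+1) = (2,4)
Fill (1+2,3+1) = (3,4)

Answer: .......
...###.
.#..#..
..#.#.#
.......
.......
...###.
.#....#
##.#...
..#.#..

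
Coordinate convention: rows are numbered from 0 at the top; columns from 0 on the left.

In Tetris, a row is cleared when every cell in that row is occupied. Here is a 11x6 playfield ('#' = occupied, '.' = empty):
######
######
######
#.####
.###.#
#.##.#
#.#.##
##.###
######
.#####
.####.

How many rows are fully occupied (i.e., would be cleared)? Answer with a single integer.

Check each row:
  row 0: 0 empty cells -> FULL (clear)
  row 1: 0 empty cells -> FULL (clear)
  row 2: 0 empty cells -> FULL (clear)
  row 3: 1 empty cell -> not full
  row 4: 2 empty cells -> not full
  row 5: 2 empty cells -> not full
  row 6: 2 empty cells -> not full
  row 7: 1 empty cell -> not full
  row 8: 0 empty cells -> FULL (clear)
  row 9: 1 empty cell -> not full
  row 10: 2 empty cells -> not full
Total rows cleared: 4

Answer: 4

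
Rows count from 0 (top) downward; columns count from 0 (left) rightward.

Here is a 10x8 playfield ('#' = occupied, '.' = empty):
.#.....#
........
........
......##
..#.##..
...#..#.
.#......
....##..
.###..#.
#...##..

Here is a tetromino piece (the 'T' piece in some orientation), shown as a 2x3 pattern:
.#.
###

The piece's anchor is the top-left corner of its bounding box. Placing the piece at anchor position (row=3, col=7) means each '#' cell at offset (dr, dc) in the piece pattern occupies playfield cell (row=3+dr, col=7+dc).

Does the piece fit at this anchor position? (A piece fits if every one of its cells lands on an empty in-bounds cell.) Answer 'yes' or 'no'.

Answer: no

Derivation:
Check each piece cell at anchor (3, 7):
  offset (0,1) -> (3,8): out of bounds -> FAIL
  offset (1,0) -> (4,7): empty -> OK
  offset (1,1) -> (4,8): out of bounds -> FAIL
  offset (1,2) -> (4,9): out of bounds -> FAIL
All cells valid: no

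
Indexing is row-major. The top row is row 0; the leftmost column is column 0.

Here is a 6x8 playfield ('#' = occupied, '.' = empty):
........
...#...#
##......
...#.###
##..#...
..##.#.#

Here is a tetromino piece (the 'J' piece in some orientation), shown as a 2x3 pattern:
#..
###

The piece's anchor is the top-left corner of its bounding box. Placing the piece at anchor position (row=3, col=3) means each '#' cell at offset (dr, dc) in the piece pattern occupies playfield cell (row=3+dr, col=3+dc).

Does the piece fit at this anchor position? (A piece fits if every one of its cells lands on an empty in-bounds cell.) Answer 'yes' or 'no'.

Check each piece cell at anchor (3, 3):
  offset (0,0) -> (3,3): occupied ('#') -> FAIL
  offset (1,0) -> (4,3): empty -> OK
  offset (1,1) -> (4,4): occupied ('#') -> FAIL
  offset (1,2) -> (4,5): empty -> OK
All cells valid: no

Answer: no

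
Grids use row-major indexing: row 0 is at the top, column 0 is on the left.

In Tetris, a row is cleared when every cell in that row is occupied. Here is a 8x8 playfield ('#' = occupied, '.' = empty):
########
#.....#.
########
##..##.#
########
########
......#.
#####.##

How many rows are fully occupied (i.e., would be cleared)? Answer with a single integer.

Answer: 4

Derivation:
Check each row:
  row 0: 0 empty cells -> FULL (clear)
  row 1: 6 empty cells -> not full
  row 2: 0 empty cells -> FULL (clear)
  row 3: 3 empty cells -> not full
  row 4: 0 empty cells -> FULL (clear)
  row 5: 0 empty cells -> FULL (clear)
  row 6: 7 empty cells -> not full
  row 7: 1 empty cell -> not full
Total rows cleared: 4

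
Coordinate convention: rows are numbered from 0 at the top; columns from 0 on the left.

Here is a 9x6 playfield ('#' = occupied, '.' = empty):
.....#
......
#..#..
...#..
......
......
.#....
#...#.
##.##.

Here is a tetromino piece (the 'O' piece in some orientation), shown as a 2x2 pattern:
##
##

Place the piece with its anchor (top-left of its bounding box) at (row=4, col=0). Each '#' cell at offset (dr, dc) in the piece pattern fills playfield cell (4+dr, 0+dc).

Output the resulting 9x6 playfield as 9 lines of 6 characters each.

Answer: .....#
......
#..#..
...#..
##....
##....
.#....
#...#.
##.##.

Derivation:
Fill (4+0,0+0) = (4,0)
Fill (4+0,0+1) = (4,1)
Fill (4+1,0+0) = (5,0)
Fill (4+1,0+1) = (5,1)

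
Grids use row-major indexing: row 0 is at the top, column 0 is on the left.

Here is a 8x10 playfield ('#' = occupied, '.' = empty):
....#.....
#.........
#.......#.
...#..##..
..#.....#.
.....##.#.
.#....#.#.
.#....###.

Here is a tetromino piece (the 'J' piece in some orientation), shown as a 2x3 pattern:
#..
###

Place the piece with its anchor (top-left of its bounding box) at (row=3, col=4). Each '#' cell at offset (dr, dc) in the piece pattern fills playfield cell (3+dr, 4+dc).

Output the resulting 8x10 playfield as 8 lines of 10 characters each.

Answer: ....#.....
#.........
#.......#.
...##.##..
..#.###.#.
.....##.#.
.#....#.#.
.#....###.

Derivation:
Fill (3+0,4+0) = (3,4)
Fill (3+1,4+0) = (4,4)
Fill (3+1,4+1) = (4,5)
Fill (3+1,4+2) = (4,6)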